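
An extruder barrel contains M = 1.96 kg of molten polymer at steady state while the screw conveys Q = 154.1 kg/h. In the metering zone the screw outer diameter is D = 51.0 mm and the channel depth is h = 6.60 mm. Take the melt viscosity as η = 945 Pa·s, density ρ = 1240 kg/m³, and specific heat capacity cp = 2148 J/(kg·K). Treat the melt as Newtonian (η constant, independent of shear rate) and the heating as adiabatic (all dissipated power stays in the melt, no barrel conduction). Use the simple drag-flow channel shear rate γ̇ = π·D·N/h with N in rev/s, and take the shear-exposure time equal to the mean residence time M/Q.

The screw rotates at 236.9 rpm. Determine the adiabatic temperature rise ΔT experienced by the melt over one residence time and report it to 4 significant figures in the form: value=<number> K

value=149.2 K

Throughput in SI: Q_s = 154.1 kg/h ÷ 3600 s/h = 0.0428056 kg/s
Mean residence time: t_res = M/Q_s = 1.96 kg / 0.0428056 kg/s = 45.7884 s
Geometry in metres: D = 51.0 mm → 0.051 m, h = 6.60 mm → 0.0066 m; screw speed N = 236.9 rpm = 3.94833 rev/s
γ̇ = π D N / h = (π)(0.051)(3.94833) / 0.0066 = 95.8495 s⁻¹
Adiabatic rise: ΔT = η γ̇² t_res / (ρ cp) = 945·(95.8495)²·45.7884 / (1240·2148) = 149.249 K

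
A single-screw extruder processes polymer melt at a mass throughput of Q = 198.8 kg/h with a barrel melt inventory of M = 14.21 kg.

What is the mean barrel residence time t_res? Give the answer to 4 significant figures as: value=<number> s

value=257.3 s

Throughput in SI: Q_s = 198.8 kg/h ÷ 3600 s/h = 0.0552222 kg/s
Mean residence time: t_res = M/Q_s = 14.21 kg / 0.0552222 kg/s = 257.324 s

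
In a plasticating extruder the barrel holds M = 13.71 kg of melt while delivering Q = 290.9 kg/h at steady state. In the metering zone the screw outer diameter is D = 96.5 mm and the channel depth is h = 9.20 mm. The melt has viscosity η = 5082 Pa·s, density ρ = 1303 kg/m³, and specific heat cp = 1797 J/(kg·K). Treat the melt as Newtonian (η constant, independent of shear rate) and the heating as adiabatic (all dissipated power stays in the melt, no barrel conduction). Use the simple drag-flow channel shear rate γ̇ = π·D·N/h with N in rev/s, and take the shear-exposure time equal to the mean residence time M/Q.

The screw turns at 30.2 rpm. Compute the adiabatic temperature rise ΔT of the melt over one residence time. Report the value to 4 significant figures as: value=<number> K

Convert throughput: Q = 290.9 kg/h = 290.9/3600 = 0.0808056 kg/s
Mean residence time: t_res = M/Q_s = 13.71 kg / 0.0808056 kg/s = 169.667 s
Convert to SI: D = 0.0965 m, h = 0.0092 m, N = 30.2/60 = 0.503333 rev/s
Shear rate: γ̇ = πDN/h = π·0.0965·0.503333/0.0092 = 16.5861 s⁻¹
Adiabatic rise: ΔT = η γ̇² t_res / (ρ cp) = 5082·(16.5861)²·169.667 / (1303·1797) = 101.304 K

value=101.3 K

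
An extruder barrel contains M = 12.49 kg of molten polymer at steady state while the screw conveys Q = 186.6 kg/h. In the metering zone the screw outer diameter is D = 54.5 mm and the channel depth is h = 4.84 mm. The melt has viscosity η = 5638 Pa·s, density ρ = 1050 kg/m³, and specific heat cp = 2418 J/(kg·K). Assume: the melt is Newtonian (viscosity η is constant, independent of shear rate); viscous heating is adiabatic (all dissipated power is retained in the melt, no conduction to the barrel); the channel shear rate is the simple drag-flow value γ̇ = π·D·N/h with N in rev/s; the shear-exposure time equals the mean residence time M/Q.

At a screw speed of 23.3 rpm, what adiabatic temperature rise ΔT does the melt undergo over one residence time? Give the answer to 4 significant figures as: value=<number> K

Q_s = Q / 3600 = 186.6 / 3600 = 0.0518333 kg/s
t_res = M / Q_s = 12.49 ÷ 0.0518333 = 240.965 s
D = 54.5 mm = 0.0545 m;  h = 4.84 mm = 0.00484 m;  N = 23.3 rpm / 60 = 0.388333 rev/s
γ̇ = π·D·N / h = π · 0.0545 · 0.388333 / 0.00484 = 13.7374 s⁻¹
ΔT = η·γ̇²·t_res/(ρ·cp) = [5638 × 13.7374² × 240.965] / [1050 × 2418] = 100.982 K

value=101.0 K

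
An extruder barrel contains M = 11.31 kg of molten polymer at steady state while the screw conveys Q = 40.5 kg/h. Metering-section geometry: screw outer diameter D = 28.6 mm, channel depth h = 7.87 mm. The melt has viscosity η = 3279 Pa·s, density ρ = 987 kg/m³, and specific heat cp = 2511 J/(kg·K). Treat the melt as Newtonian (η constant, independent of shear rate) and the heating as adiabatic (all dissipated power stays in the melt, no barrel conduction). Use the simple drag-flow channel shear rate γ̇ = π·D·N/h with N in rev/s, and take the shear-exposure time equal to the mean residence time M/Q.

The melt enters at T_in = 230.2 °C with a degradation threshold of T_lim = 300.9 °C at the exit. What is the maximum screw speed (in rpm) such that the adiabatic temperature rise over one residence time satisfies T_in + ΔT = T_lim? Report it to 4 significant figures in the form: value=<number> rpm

value=38.32 rpm

Q_s = Q / 3600 = 40.5 / 3600 = 0.01125 kg/s
Mean residence time: t_res = M/Q_s = 11.31 kg / 0.01125 kg/s = 1005.33 s
D = 28.6 mm = 0.0286 m;  h = 7.87 mm = 0.00787 m
ΔT_a = T_lim − T_in = 300.9 °C − 230.2 °C = 70.7 K
γ̇_max² = ΔT_a·ρ·cp/(η·t_res) = 70.7·987·2511/(3279·1005.33) = 53.1535 s⁻²
Take the square root: γ̇_max = √(53.1535) = 7.29064 s⁻¹
N_max = γ̇_max·h / (π·D) = 7.29064 · 0.00787 / (π · 0.0286) = 0.638594 rev/s = 38.3156 rpm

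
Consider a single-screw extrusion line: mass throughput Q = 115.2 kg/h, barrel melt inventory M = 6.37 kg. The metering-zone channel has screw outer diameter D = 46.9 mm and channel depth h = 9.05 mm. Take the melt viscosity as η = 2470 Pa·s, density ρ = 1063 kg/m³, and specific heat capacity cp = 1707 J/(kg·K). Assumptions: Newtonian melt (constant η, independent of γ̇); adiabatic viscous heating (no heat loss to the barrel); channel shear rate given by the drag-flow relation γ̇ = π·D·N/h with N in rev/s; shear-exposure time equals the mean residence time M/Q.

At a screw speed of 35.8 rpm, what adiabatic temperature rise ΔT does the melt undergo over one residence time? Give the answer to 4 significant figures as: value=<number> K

value=25.57 K

Convert throughput: Q = 115.2 kg/h = 115.2/3600 = 0.032 kg/s
Mean residence time: t_res = M/Q_s = 6.37 kg / 0.032 kg/s = 199.062 s
Geometry in metres: D = 46.9 mm → 0.0469 m, h = 9.05 mm → 0.00905 m; screw speed N = 35.8 rpm = 0.596667 rev/s
Shear rate: γ̇ = πDN/h = π·0.0469·0.596667/0.00905 = 9.71417 s⁻¹
Adiabatic rise: ΔT = η γ̇² t_res / (ρ cp) = 2470·(9.71417)²·199.062 / (1063·1707) = 25.57 K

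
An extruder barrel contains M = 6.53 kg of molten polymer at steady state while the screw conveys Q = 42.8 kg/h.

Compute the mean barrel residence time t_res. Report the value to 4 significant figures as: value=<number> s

value=549.3 s

Convert throughput: Q = 42.8 kg/h = 42.8/3600 = 0.0118889 kg/s
t_res = M / Q_s = 6.53 ÷ 0.0118889 = 549.252 s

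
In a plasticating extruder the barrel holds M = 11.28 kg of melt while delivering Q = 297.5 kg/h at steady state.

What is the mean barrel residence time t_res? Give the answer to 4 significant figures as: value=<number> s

Q_s = Q / 3600 = 297.5 / 3600 = 0.0826389 kg/s
t_res = M / Q_s = 11.28 ÷ 0.0826389 = 136.497 s

value=136.5 s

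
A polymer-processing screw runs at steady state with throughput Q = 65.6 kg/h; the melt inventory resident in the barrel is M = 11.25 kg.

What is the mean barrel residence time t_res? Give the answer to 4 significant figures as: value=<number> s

value=617.4 s

Convert throughput: Q = 65.6 kg/h = 65.6/3600 = 0.0182222 kg/s
Mean residence time: t_res = M/Q_s = 11.25 kg / 0.0182222 kg/s = 617.378 s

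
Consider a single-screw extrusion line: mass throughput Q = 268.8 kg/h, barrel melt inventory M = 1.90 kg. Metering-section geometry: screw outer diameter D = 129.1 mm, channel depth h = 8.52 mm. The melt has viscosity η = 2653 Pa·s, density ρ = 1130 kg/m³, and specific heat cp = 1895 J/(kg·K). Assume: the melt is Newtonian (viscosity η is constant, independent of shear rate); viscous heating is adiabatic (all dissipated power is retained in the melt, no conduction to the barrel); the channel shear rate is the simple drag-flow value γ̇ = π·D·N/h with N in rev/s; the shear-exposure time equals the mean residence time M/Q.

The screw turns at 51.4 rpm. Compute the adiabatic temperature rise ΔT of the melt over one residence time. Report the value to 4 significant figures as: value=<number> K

Convert throughput: Q = 268.8 kg/h = 268.8/3600 = 0.0746667 kg/s
t_res = M / Q_s = 1.90 ÷ 0.0746667 = 25.4464 s
Convert to SI: D = 0.1291 m, h = 0.00852 m, N = 51.4/60 = 0.856667 rev/s
γ̇ = π D N / h = (π)(0.1291)(0.856667) / 0.00852 = 40.7801 s⁻¹
ΔT = η·γ̇²·t_res/(ρ·cp) = [2653 × 40.7801² × 25.4464] / [1130 × 1895] = 52.4292 K

value=52.43 K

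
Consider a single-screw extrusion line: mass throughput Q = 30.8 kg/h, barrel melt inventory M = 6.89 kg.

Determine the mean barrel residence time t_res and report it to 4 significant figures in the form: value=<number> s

Throughput in SI: Q_s = 30.8 kg/h ÷ 3600 s/h = 0.00855556 kg/s
t_res = M / Q_s = 6.89 / 0.00855556 = 805.325 s

value=805.3 s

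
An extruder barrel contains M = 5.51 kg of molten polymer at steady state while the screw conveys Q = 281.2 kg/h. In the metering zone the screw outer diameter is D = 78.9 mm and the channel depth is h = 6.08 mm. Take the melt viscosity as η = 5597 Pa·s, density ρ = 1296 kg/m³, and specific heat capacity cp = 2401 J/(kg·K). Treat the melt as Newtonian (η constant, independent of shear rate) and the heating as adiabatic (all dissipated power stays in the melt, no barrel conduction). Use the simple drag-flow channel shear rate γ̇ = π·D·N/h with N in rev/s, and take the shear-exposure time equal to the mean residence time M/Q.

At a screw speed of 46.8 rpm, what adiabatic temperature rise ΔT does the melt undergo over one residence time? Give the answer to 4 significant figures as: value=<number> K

Convert throughput: Q = 281.2 kg/h = 281.2/3600 = 0.0781111 kg/s
t_res = M / Q_s = 5.51 ÷ 0.0781111 = 70.5405 s
Convert to SI: D = 0.0789 m, h = 0.00608 m, N = 46.8/60 = 0.78 rev/s
γ̇ = π·D·N / h = π · 0.0789 · 0.78 / 0.00608 = 31.7993 s⁻¹
ΔT = η·γ̇²·t_res / (ρ·cp) = 5597 · (31.7993)² · 70.5405 / (1296 · 2401) = 128.302 K

value=128.3 K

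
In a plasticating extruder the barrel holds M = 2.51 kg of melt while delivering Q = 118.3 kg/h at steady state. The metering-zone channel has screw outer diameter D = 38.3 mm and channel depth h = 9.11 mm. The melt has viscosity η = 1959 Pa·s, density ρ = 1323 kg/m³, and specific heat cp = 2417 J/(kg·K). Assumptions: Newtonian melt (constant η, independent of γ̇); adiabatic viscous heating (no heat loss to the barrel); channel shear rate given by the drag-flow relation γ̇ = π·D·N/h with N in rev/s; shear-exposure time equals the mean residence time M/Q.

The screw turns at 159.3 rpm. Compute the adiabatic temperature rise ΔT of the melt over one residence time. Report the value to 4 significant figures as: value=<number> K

Q_s = Q / 3600 = 118.3 / 3600 = 0.0328611 kg/s
Mean residence time: t_res = M/Q_s = 2.51 kg / 0.0328611 kg/s = 76.3821 s
Geometry in metres: D = 38.3 mm → 0.0383 m, h = 9.11 mm → 0.00911 m; screw speed N = 159.3 rpm = 2.655 rev/s
γ̇ = π·D·N / h = π · 0.0383 · 2.655 / 0.00911 = 35.0667 s⁻¹
ΔT = η·γ̇²·t_res / (ρ·cp) = 1959 · (35.0667)² · 76.3821 / (1323 · 2417) = 57.5412 K

value=57.54 K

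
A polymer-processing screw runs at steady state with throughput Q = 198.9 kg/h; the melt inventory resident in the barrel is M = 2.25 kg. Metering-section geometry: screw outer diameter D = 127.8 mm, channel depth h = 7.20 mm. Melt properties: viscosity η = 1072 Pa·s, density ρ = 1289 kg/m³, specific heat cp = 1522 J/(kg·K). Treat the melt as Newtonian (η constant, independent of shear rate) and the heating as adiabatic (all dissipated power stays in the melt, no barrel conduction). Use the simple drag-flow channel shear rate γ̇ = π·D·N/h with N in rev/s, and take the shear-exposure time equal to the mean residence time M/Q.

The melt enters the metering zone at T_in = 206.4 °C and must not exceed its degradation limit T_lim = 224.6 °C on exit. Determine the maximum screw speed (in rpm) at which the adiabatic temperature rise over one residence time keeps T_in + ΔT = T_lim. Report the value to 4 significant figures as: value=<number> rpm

value=30.77 rpm

Convert throughput: Q = 198.9 kg/h = 198.9/3600 = 0.05525 kg/s
t_res = M / Q_s = 2.25 ÷ 0.05525 = 40.724 s
Convert to metres: D = 0.1278 m, h = 0.0072 m
ΔT_a = T_lim − T_in = 224.6 − 206.4 = 18.2 K
Invert ΔT = ηγ̇²t_res/(ρcp) for γ̇: γ̇_max² = ΔT_a ρ cp / (η t_res) = 18.2·1289·1522 / (1072·40.724) = 817.888 s⁻²
γ̇_max = sqrt(817.888) = 28.5987 s⁻¹
Solve γ̇ = πDN/h for N: N_max = γ̇_max·h/(π·D) = 28.5987 × 0.0072 / (π × 0.1278) = 0.51286 rev/s = 30.7716 rpm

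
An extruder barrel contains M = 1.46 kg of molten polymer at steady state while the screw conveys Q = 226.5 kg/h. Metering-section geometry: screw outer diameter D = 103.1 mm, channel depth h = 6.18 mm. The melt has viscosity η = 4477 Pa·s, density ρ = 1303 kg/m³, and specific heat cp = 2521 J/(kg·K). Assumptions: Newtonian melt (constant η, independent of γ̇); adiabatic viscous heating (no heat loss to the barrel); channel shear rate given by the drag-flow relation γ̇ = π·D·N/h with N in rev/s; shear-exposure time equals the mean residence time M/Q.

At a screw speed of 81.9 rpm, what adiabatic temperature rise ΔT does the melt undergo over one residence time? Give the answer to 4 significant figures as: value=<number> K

value=161.9 K

Convert throughput: Q = 226.5 kg/h = 226.5/3600 = 0.0629167 kg/s
t_res = M / Q_s = 1.46 ÷ 0.0629167 = 23.2053 s
D = 103.1 mm = 0.1031 m;  h = 6.18 mm = 0.00618 m;  N = 81.9 rpm / 60 = 1.365 rev/s
γ̇ = π·D·N / h = π · 0.1031 · 1.365 / 0.00618 = 71.5406 s⁻¹
Adiabatic rise: ΔT = η γ̇² t_res / (ρ cp) = 4477·(71.5406)²·23.2053 / (1303·2521) = 161.869 K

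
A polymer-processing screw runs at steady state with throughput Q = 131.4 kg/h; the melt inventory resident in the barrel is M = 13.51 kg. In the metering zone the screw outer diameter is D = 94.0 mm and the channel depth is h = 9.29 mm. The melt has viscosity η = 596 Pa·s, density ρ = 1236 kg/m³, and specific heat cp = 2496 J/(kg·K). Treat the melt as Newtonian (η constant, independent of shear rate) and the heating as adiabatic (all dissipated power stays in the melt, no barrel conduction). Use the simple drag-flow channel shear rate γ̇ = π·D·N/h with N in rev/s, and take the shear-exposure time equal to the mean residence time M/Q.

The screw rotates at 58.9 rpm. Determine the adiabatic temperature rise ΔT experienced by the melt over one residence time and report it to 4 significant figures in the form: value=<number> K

Convert throughput: Q = 131.4 kg/h = 131.4/3600 = 0.0365 kg/s
Mean residence time: t_res = M/Q_s = 13.51 kg / 0.0365 kg/s = 370.137 s
Convert to SI: D = 0.094 m, h = 0.00929 m, N = 58.9/60 = 0.981667 rev/s
γ̇ = π D N / h = (π)(0.094)(0.981667) / 0.00929 = 31.2051 s⁻¹
ΔT = η·γ̇²·t_res / (ρ·cp) = 596 · (31.2051)² · 370.137 / (1236 · 2496) = 69.6302 K

value=69.63 K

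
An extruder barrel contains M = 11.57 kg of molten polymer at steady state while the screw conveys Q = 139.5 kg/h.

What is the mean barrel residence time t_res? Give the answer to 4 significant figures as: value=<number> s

value=298.6 s

Convert throughput: Q = 139.5 kg/h = 139.5/3600 = 0.03875 kg/s
t_res = M / Q_s = 11.57 / 0.03875 = 298.581 s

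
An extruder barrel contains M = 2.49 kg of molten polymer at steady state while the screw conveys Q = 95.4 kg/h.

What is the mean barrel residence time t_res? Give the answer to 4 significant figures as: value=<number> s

Convert throughput: Q = 95.4 kg/h = 95.4/3600 = 0.0265 kg/s
t_res = M / Q_s = 2.49 / 0.0265 = 93.9623 s

value=93.96 s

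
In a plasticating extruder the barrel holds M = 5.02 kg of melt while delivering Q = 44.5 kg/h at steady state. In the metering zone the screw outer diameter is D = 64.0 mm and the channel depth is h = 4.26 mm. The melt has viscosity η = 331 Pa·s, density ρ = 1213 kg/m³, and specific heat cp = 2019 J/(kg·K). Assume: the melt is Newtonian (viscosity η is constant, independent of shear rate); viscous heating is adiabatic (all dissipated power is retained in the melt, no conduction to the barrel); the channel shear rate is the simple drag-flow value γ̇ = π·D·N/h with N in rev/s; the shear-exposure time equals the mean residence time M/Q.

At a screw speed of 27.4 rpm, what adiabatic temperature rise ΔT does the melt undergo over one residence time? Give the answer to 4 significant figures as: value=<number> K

Convert throughput: Q = 44.5 kg/h = 44.5/3600 = 0.0123611 kg/s
Mean residence time: t_res = M/Q_s = 5.02 kg / 0.0123611 kg/s = 406.112 s
Geometry in metres: D = 64.0 mm → 0.064 m, h = 4.26 mm → 0.00426 m; screw speed N = 27.4 rpm = 0.456667 rev/s
γ̇ = π·D·N / h = π · 0.064 · 0.456667 / 0.00426 = 21.5536 s⁻¹
Adiabatic rise: ΔT = η γ̇² t_res / (ρ cp) = 331·(21.5536)²·406.112 / (1213·2019) = 25.4986 K

value=25.50 K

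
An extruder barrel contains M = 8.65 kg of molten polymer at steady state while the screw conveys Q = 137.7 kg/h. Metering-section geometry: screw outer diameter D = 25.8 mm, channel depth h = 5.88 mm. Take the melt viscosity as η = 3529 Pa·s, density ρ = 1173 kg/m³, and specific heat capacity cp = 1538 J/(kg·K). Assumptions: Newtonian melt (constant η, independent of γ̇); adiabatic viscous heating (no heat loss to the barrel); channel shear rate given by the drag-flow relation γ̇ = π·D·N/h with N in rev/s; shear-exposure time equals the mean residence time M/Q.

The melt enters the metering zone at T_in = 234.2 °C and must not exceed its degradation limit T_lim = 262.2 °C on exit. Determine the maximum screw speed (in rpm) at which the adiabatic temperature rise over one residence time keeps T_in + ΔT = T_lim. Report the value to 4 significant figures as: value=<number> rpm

value=34.63 rpm

Throughput in SI: Q_s = 137.7 kg/h ÷ 3600 s/h = 0.03825 kg/s
t_res = M / Q_s = 8.65 / 0.03825 = 226.144 s
Geometry in SI: D = 25.8 mm → 0.0258 m, h = 5.88 mm → 0.00588 m
Allowable rise: ΔT_a = T_lim − T_in = 262.2 − 234.2 = 28 K
Invert ΔT = ηγ̇²t_res/(ρcp) for γ̇: γ̇_max² = ΔT_a ρ cp / (η t_res) = 28·1173·1538 / (3529·226.144) = 63.296 s⁻²
Take the square root: γ̇_max = √(63.296) = 7.95588 s⁻¹
N_max = γ̇_max·h / (π·D) = 7.95588 · 0.00588 / (π · 0.0258) = 0.577159 rev/s = 34.6296 rpm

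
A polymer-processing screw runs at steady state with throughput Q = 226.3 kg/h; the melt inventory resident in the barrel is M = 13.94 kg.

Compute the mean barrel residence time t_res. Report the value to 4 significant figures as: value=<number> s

Q_s = Q / 3600 = 226.3 / 3600 = 0.0628611 kg/s
t_res = M / Q_s = 13.94 ÷ 0.0628611 = 221.759 s

value=221.8 s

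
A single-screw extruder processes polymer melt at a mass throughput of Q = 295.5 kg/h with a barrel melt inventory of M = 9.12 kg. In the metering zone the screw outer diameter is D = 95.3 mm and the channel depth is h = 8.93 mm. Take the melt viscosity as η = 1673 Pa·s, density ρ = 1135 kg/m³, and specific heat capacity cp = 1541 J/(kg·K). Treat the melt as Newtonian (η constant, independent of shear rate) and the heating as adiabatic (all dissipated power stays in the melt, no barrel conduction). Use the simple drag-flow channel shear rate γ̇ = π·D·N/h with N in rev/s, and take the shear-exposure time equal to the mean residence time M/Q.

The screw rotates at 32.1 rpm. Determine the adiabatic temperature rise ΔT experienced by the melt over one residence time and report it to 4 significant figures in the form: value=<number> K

Throughput in SI: Q_s = 295.5 kg/h ÷ 3600 s/h = 0.0820833 kg/s
t_res = M / Q_s = 9.12 ÷ 0.0820833 = 111.107 s
Geometry in metres: D = 95.3 mm → 0.0953 m, h = 8.93 mm → 0.00893 m; screw speed N = 32.1 rpm = 0.535 rev/s
γ̇ = π·D·N / h = π · 0.0953 · 0.535 / 0.00893 = 17.9368 s⁻¹
Adiabatic rise: ΔT = η γ̇² t_res / (ρ cp) = 1673·(17.9368)²·111.107 / (1135·1541) = 34.1922 K

value=34.19 K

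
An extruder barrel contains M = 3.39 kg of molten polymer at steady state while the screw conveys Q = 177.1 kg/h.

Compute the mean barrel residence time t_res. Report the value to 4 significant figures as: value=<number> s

Q_s = Q / 3600 = 177.1 / 3600 = 0.0491944 kg/s
t_res = M / Q_s = 3.39 ÷ 0.0491944 = 68.9102 s

value=68.91 s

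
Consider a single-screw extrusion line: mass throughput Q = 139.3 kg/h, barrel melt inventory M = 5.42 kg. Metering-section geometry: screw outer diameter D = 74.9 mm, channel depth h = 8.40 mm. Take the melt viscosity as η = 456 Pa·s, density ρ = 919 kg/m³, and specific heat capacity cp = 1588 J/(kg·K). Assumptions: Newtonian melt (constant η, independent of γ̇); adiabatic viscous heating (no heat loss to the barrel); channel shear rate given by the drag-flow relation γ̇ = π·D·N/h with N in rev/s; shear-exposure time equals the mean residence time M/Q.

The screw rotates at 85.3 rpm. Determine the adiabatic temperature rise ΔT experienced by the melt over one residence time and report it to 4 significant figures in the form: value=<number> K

Throughput in SI: Q_s = 139.3 kg/h ÷ 3600 s/h = 0.0386944 kg/s
Mean residence time: t_res = M/Q_s = 5.42 kg / 0.0386944 kg/s = 140.072 s
Convert to SI: D = 0.0749 m, h = 0.0084 m, N = 85.3/60 = 1.42167 rev/s
γ̇ = π·D·N / h = π · 0.0749 · 1.42167 / 0.0084 = 39.8245 s⁻¹
ΔT = η·γ̇²·t_res/(ρ·cp) = [456 × 39.8245² × 140.072] / [919 × 1588] = 69.4144 K

value=69.41 K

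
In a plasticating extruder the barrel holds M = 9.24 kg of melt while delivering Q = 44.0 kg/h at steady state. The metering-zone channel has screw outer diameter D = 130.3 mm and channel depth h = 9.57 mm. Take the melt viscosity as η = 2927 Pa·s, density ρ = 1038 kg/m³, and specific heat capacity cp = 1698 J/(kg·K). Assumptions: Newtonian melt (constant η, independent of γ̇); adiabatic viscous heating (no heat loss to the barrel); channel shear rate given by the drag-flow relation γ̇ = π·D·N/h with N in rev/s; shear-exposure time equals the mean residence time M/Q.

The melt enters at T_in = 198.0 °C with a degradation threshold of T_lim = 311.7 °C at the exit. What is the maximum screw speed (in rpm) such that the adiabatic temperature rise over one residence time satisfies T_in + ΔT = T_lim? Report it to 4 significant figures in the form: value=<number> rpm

Convert throughput: Q = 44.0 kg/h = 44.0/3600 = 0.0122222 kg/s
Mean residence time: t_res = M/Q_s = 9.24 kg / 0.0122222 kg/s = 756 s
Geometry in SI: D = 130.3 mm → 0.1303 m, h = 9.57 mm → 0.00957 m
ΔT_a = T_lim − T_in = 311.7 − 198.0 = 113.7 K
Invert ΔT = ηγ̇²t_res/(ρcp) for γ̇: γ̇_max² = ΔT_a ρ cp / (η t_res) = 113.7·1038·1698 / (2927·756) = 90.563 s⁻²
Take the square root: γ̇_max = √(90.563) = 9.51646 s⁻¹
N_max = γ̇_max h / (πD) = 9.51646·0.00957/(π·0.1303) = 0.222481 rev/s → ×60 = 13.3489 rpm

value=13.35 rpm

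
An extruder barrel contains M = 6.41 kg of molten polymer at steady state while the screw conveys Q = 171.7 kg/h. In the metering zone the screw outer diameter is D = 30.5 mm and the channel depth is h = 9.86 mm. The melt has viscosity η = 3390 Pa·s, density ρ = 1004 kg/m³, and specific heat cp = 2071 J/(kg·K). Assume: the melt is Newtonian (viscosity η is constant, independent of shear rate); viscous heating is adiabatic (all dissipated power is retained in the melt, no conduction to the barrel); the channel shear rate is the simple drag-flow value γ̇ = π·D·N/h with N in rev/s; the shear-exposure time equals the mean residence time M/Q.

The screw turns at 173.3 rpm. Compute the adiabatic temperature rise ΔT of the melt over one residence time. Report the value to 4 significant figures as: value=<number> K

Throughput in SI: Q_s = 171.7 kg/h ÷ 3600 s/h = 0.0476944 kg/s
t_res = M / Q_s = 6.41 ÷ 0.0476944 = 134.397 s
Geometry in metres: D = 30.5 mm → 0.0305 m, h = 9.86 mm → 0.00986 m; screw speed N = 173.3 rpm = 2.88833 rev/s
γ̇ = π D N / h = (π)(0.0305)(2.88833) / 0.00986 = 28.0686 s⁻¹
Adiabatic rise: ΔT = η γ̇² t_res / (ρ cp) = 3390·(28.0686)²·134.397 / (1004·2071) = 172.63 K

value=172.6 K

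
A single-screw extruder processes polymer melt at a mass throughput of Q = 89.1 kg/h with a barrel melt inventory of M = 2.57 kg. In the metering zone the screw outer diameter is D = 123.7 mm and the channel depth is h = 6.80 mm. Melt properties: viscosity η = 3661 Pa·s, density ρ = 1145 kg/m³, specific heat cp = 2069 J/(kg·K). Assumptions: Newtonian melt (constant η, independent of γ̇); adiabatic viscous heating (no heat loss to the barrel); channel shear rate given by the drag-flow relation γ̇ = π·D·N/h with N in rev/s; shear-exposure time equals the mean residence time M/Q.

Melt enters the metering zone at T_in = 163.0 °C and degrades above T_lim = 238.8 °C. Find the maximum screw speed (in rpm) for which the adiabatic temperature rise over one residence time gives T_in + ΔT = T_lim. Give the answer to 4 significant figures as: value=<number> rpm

Throughput in SI: Q_s = 89.1 kg/h ÷ 3600 s/h = 0.02475 kg/s
t_res = M / Q_s = 2.57 ÷ 0.02475 = 103.838 s
Geometry in SI: D = 123.7 mm → 0.1237 m, h = 6.80 mm → 0.0068 m
Allowable rise: ΔT_a = T_lim − T_in = 238.8 − 163.0 = 75.8 K
γ̇_max² = ΔT_a·ρ·cp/(η·t_res) = 75.8·1145·2069/(3661·103.838) = 472.365 s⁻²
Take the square root: γ̇_max = √(472.365) = 21.734 s⁻¹
N_max = γ̇_max·h / (π·D) = 21.734 · 0.0068 / (π · 0.1237) = 0.380302 rev/s = 22.8181 rpm

value=22.82 rpm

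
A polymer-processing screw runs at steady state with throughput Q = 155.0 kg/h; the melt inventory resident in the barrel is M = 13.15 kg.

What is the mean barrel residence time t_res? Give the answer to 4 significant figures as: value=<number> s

Convert throughput: Q = 155.0 kg/h = 155.0/3600 = 0.0430556 kg/s
t_res = M / Q_s = 13.15 ÷ 0.0430556 = 305.419 s

value=305.4 s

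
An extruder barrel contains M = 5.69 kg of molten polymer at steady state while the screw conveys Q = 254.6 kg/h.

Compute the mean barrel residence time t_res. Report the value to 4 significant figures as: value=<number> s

Q_s = Q / 3600 = 254.6 / 3600 = 0.0707222 kg/s
Mean residence time: t_res = M/Q_s = 5.69 kg / 0.0707222 kg/s = 80.4556 s

value=80.46 s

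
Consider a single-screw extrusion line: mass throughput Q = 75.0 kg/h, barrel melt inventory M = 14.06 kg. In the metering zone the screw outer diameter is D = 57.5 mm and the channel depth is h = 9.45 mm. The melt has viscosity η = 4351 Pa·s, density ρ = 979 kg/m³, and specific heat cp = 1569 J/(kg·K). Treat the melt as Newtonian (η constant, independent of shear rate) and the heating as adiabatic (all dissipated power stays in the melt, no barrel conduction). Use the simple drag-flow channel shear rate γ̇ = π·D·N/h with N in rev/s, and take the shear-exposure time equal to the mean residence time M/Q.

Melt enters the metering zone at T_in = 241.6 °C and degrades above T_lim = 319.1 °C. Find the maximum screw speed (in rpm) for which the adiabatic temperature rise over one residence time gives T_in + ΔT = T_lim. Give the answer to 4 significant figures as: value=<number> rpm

Q_s = Q / 3600 = 75.0 / 3600 = 0.0208333 kg/s
t_res = M / Q_s = 14.06 / 0.0208333 = 674.88 s
Convert to metres: D = 0.0575 m, h = 0.00945 m
ΔT_a = T_lim − T_in = 319.1 °C − 241.6 °C = 77.5 K
Invert ΔT = ηγ̇²t_res/(ρcp) for γ̇: γ̇_max² = ΔT_a ρ cp / (η t_res) = 77.5·979·1569 / (4351·674.88) = 40.5407 s⁻²
Take the square root: γ̇_max = √(40.5407) = 6.36716 s⁻¹
Solve γ̇ = πDN/h for N: N_max = γ̇_max·h/(π·D) = 6.36716 × 0.00945 / (π × 0.0575) = 0.333089 rev/s = 19.9853 rpm

value=19.99 rpm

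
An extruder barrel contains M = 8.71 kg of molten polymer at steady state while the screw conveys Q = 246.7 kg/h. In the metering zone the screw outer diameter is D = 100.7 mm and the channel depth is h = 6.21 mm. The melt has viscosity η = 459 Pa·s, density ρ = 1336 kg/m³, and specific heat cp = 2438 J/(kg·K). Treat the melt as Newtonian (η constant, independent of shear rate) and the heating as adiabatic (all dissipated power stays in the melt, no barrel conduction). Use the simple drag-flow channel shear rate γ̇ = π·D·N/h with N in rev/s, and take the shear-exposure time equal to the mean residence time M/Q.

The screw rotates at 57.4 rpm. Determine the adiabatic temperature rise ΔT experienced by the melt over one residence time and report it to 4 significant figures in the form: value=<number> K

value=42.54 K

Convert throughput: Q = 246.7 kg/h = 246.7/3600 = 0.0685278 kg/s
t_res = M / Q_s = 8.71 / 0.0685278 = 127.102 s
Convert to SI: D = 0.1007 m, h = 0.00621 m, N = 57.4/60 = 0.956667 rev/s
γ̇ = π D N / h = (π)(0.1007)(0.956667) / 0.00621 = 48.7358 s⁻¹
ΔT = η·γ̇²·t_res/(ρ·cp) = [459 × 48.7358² × 127.102] / [1336 × 2438] = 42.5423 K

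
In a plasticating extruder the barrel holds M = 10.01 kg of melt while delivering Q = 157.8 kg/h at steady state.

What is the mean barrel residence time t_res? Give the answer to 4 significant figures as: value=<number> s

value=228.4 s

Throughput in SI: Q_s = 157.8 kg/h ÷ 3600 s/h = 0.0438333 kg/s
Mean residence time: t_res = M/Q_s = 10.01 kg / 0.0438333 kg/s = 228.365 s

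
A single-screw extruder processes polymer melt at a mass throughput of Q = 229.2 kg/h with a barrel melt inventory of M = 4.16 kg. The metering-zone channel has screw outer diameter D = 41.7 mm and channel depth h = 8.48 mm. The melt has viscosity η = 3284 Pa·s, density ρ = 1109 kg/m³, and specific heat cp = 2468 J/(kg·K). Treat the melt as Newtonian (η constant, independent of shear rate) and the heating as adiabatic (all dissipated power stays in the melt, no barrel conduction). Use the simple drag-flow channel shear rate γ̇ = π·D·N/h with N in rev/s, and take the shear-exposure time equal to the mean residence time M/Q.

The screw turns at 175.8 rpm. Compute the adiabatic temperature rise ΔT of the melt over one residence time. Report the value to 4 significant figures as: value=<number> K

Q_s = Q / 3600 = 229.2 / 3600 = 0.0636667 kg/s
Mean residence time: t_res = M/Q_s = 4.16 kg / 0.0636667 kg/s = 65.3403 s
Geometry in metres: D = 41.7 mm → 0.0417 m, h = 8.48 mm → 0.00848 m; screw speed N = 175.8 rpm = 2.93 rev/s
γ̇ = π D N / h = (π)(0.0417)(2.93) / 0.00848 = 45.2645 s⁻¹
ΔT = η·γ̇²·t_res / (ρ·cp) = 3284 · (45.2645)² · 65.3403 / (1109 · 2468) = 160.629 K

value=160.6 K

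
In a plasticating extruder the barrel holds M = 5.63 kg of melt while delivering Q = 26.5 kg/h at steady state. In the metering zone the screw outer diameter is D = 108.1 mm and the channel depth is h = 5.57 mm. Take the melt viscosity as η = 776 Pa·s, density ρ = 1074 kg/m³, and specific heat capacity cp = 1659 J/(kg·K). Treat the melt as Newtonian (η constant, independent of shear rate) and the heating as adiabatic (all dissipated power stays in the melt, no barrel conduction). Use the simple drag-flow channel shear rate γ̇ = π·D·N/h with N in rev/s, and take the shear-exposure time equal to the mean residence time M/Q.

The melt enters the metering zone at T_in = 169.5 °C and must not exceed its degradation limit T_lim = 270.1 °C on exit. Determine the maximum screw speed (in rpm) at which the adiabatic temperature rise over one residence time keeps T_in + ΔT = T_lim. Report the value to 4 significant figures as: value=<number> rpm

Convert throughput: Q = 26.5 kg/h = 26.5/3600 = 0.00736111 kg/s
Mean residence time: t_res = M/Q_s = 5.63 kg / 0.00736111 kg/s = 764.83 s
Geometry in SI: D = 108.1 mm → 0.1081 m, h = 5.57 mm → 0.00557 m
ΔT_a = T_lim − T_in = 270.1 − 169.5 = 100.6 K
γ̇_max² = ΔT_a·ρ·cp/(η·t_res) = 100.6·1074·1659/(776·764.83) = 302.01 s⁻²
γ̇_max = √302.01 = 17.3784 s⁻¹
Solve γ̇ = πDN/h for N: N_max = γ̇_max·h/(π·D) = 17.3784 × 0.00557 / (π × 0.1081) = 0.28503 rev/s = 17.1018 rpm

value=17.10 rpm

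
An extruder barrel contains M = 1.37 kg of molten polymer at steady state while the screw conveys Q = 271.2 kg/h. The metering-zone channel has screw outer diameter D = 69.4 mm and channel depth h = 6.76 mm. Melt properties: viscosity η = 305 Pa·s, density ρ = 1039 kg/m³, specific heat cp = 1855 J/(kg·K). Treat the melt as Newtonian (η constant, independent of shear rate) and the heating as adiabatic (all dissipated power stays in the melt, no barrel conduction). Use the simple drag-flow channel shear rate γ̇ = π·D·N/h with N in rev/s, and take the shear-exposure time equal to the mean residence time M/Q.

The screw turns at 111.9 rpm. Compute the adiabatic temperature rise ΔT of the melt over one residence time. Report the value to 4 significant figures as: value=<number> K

value=10.41 K

Throughput in SI: Q_s = 271.2 kg/h ÷ 3600 s/h = 0.0753333 kg/s
Mean residence time: t_res = M/Q_s = 1.37 kg / 0.0753333 kg/s = 18.1858 s
D = 69.4 mm = 0.0694 m;  h = 6.76 mm = 0.00676 m;  N = 111.9 rpm / 60 = 1.865 rev/s
Shear rate: γ̇ = πDN/h = π·0.0694·1.865/0.00676 = 60.1508 s⁻¹
Adiabatic rise: ΔT = η γ̇² t_res / (ρ cp) = 305·(60.1508)²·18.1858 / (1039·1855) = 10.4125 K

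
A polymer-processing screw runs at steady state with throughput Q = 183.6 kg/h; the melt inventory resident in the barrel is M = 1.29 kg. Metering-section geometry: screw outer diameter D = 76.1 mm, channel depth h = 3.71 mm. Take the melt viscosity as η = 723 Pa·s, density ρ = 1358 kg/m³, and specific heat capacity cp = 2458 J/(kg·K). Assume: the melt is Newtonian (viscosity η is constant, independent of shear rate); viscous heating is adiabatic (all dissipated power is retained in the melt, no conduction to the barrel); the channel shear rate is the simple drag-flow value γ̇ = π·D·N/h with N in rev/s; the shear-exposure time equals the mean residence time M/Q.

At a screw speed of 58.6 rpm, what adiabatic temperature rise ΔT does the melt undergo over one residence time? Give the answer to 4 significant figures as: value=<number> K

Q_s = Q / 3600 = 183.6 / 3600 = 0.051 kg/s
Mean residence time: t_res = M/Q_s = 1.29 kg / 0.051 kg/s = 25.2941 s
Geometry in metres: D = 76.1 mm → 0.0761 m, h = 3.71 mm → 0.00371 m; screw speed N = 58.6 rpm = 0.976667 rev/s
γ̇ = π·D·N / h = π · 0.0761 · 0.976667 / 0.00371 = 62.9371 s⁻¹
ΔT = η·γ̇²·t_res/(ρ·cp) = [723 × 62.9371² × 25.2941] / [1358 × 2458] = 21.7015 K

value=21.70 K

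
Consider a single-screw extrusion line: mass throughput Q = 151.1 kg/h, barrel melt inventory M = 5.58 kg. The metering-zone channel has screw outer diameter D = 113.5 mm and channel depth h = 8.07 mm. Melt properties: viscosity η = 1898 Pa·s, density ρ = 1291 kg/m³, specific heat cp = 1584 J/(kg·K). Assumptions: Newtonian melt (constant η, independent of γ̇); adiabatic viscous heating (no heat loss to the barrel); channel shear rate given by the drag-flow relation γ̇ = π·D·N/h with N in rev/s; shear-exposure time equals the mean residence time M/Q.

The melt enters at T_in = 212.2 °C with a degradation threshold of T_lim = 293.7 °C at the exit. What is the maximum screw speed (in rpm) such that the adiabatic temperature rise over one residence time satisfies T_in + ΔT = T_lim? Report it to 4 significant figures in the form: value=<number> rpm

value=34.90 rpm

Throughput in SI: Q_s = 151.1 kg/h ÷ 3600 s/h = 0.0419722 kg/s
t_res = M / Q_s = 5.58 / 0.0419722 = 132.945 s
Geometry in SI: D = 113.5 mm → 0.1135 m, h = 8.07 mm → 0.00807 m
ΔT_a = T_lim − T_in = 293.7 − 212.2 = 81.5 K
Invert ΔT = ηγ̇²t_res/(ρcp) for γ̇: γ̇_max² = ΔT_a ρ cp / (η t_res) = 81.5·1291·1584 / (1898·132.945) = 660.497 s⁻²
γ̇_max = √660.497 = 25.7001 s⁻¹
Solve γ̇ = πDN/h for N: N_max = γ̇_max·h/(π·D) = 25.7001 × 0.00807 / (π × 0.1135) = 0.581652 rev/s = 34.8991 rpm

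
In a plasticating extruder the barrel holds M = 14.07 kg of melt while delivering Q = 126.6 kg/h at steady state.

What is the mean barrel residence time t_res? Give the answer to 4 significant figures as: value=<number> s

Throughput in SI: Q_s = 126.6 kg/h ÷ 3600 s/h = 0.0351667 kg/s
t_res = M / Q_s = 14.07 ÷ 0.0351667 = 400.095 s

value=400.1 s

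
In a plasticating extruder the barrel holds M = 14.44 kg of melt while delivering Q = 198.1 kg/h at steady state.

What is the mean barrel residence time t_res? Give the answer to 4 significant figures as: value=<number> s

Throughput in SI: Q_s = 198.1 kg/h ÷ 3600 s/h = 0.0550278 kg/s
Mean residence time: t_res = M/Q_s = 14.44 kg / 0.0550278 kg/s = 262.413 s

value=262.4 s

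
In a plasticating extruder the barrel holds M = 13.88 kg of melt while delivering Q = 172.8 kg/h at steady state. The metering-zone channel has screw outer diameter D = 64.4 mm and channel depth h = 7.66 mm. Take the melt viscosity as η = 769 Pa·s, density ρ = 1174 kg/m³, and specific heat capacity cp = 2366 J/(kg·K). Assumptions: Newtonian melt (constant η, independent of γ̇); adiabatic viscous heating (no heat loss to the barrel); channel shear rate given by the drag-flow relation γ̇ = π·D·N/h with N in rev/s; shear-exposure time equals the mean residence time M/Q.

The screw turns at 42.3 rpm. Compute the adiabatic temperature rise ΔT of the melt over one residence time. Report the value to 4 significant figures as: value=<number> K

value=27.76 K

Convert throughput: Q = 172.8 kg/h = 172.8/3600 = 0.048 kg/s
t_res = M / Q_s = 13.88 / 0.048 = 289.167 s
D = 64.4 mm = 0.0644 m;  h = 7.66 mm = 0.00766 m;  N = 42.3 rpm / 60 = 0.705 rev/s
Shear rate: γ̇ = πDN/h = π·0.0644·0.705/0.00766 = 18.6207 s⁻¹
ΔT = η·γ̇²·t_res / (ρ·cp) = 769 · (18.6207)² · 289.167 / (1174 · 2366) = 27.7577 K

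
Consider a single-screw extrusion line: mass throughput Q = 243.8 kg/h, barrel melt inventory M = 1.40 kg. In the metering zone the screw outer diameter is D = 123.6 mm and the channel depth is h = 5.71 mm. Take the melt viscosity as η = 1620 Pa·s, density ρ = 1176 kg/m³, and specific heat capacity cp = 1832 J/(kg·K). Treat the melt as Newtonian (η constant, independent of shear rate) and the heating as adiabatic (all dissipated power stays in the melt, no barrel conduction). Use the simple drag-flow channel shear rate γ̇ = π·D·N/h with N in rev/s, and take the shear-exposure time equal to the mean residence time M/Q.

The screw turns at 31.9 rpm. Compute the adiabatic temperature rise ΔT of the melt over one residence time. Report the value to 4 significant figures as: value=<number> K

value=20.32 K

Convert throughput: Q = 243.8 kg/h = 243.8/3600 = 0.0677222 kg/s
t_res = M / Q_s = 1.40 ÷ 0.0677222 = 20.6727 s
Geometry in metres: D = 123.6 mm → 0.1236 m, h = 5.71 mm → 0.00571 m; screw speed N = 31.9 rpm = 0.531667 rev/s
Shear rate: γ̇ = πDN/h = π·0.1236·0.531667/0.00571 = 36.1553 s⁻¹
Adiabatic rise: ΔT = η γ̇² t_res / (ρ cp) = 1620·(36.1553)²·20.6727 / (1176·1832) = 20.3199 K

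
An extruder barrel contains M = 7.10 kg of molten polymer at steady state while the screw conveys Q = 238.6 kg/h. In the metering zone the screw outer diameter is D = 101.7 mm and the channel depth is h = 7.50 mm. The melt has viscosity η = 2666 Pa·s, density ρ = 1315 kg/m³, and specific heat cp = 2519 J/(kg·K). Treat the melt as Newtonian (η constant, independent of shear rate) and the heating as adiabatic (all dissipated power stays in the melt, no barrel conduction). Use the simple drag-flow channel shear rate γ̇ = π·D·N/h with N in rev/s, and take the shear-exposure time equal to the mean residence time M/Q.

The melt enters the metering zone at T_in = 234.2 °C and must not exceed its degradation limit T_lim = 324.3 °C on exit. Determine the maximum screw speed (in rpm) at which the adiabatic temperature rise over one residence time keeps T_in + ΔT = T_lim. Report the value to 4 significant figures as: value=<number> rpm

value=45.53 rpm

Throughput in SI: Q_s = 238.6 kg/h ÷ 3600 s/h = 0.0662778 kg/s
t_res = M / Q_s = 7.10 ÷ 0.0662778 = 107.125 s
D = 101.7 mm = 0.1017 m;  h = 7.50 mm = 0.0075 m
ΔT_a = T_lim − T_in = 324.3 °C − 234.2 °C = 90.1 K
γ̇_max² = ΔT_a·ρ·cp / (η·t_res) = [90.1 × 1315 × 2519] / [2666 × 107.125] = 1045.03 s⁻²
γ̇_max = √1045.03 = 32.3269 s⁻¹
Solve γ̇ = πDN/h for N: N_max = γ̇_max·h/(π·D) = 32.3269 × 0.0075 / (π × 0.1017) = 0.758848 rev/s = 45.5309 rpm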